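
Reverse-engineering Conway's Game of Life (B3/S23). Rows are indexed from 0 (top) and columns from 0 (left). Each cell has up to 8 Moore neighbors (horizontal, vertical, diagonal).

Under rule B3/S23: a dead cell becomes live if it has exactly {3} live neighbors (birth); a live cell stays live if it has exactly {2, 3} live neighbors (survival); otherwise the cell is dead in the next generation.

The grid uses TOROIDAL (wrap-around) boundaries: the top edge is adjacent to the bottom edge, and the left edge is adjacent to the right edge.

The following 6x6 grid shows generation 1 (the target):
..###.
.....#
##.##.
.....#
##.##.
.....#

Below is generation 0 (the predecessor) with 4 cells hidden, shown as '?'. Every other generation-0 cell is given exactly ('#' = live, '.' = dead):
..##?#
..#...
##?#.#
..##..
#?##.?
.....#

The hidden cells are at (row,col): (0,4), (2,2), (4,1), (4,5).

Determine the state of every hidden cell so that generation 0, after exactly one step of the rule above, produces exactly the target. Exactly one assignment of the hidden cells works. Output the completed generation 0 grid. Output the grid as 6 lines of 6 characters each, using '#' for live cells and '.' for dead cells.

Answer: ..##.#
..#...
##.#.#
..##..
####..
.....#

Derivation:
Hidden generation-0 cells (in order): (0,4), (2,2), (4,1), (4,5).
A hidden cell only influences target cells in its own 3x3 neighborhood. Try each of the 2^4 = 16 assignments, step the completed generation 0 forward once under B3/S23, and compare with the target:
  (0,4)=. (2,2)=. (4,1)=. (4,5)=. -> step gives (4,0)='.' but target has '#' -> reject
  (0,4)=. (2,2)=. (4,1)=. (4,5)=# -> step gives (3,5)='.' but target has '#' -> reject
  (0,4)=. (2,2)=. (4,1)=# (4,5)=. -> step reproduces the target at every cell -> ACCEPT
  (0,4)=. (2,2)=. (4,1)=# (4,5)=# -> step gives (3,5)='.' but target has '#' -> reject
  (0,4)=. (2,2)=# (4,1)=. (4,5)=. -> step gives (2,1)='.' but target has '#' -> reject
  (0,4)=. (2,2)=# (4,1)=. (4,5)=# -> step gives (2,1)='.' but target has '#' -> reject
  (0,4)=. (2,2)=# (4,1)=# (4,5)=. -> step gives (2,1)='.' but target has '#' -> reject
  (0,4)=. (2,2)=# (4,1)=# (4,5)=# -> step gives (2,1)='.' but target has '#' -> reject
  (0,4)=# (2,2)=. (4,1)=. (4,5)=. -> step gives (0,5)='#' but target has '.' -> reject
  (0,4)=# (2,2)=. (4,1)=. (4,5)=# -> step gives (0,5)='#' but target has '.' -> reject
  (0,4)=# (2,2)=. (4,1)=# (4,5)=. -> step gives (0,5)='#' but target has '.' -> reject
  (0,4)=# (2,2)=. (4,1)=# (4,5)=# -> step gives (0,5)='#' but target has '.' -> reject
  (0,4)=# (2,2)=# (4,1)=. (4,5)=. -> step gives (0,5)='#' but target has '.' -> reject
  (0,4)=# (2,2)=# (4,1)=. (4,5)=# -> step gives (0,5)='#' but target has '.' -> reject
  (0,4)=# (2,2)=# (4,1)=# (4,5)=. -> step gives (0,5)='#' but target has '.' -> reject
  (0,4)=# (2,2)=# (4,1)=# (4,5)=# -> step gives (0,5)='#' but target has '.' -> reject
Unique solution: (0,4)=dead, (2,2)=dead, (4,1)=live, (4,5)=dead.
Check: live-neighbor counts of every cell in the completed generation 0:
222231
444443
235331
566443
234332
445442
Applying B3/S23 to generation 0 with these counts gives:
..###.
.....#
##.##.
.....#
##.##.
.....#
which matches the target exactly.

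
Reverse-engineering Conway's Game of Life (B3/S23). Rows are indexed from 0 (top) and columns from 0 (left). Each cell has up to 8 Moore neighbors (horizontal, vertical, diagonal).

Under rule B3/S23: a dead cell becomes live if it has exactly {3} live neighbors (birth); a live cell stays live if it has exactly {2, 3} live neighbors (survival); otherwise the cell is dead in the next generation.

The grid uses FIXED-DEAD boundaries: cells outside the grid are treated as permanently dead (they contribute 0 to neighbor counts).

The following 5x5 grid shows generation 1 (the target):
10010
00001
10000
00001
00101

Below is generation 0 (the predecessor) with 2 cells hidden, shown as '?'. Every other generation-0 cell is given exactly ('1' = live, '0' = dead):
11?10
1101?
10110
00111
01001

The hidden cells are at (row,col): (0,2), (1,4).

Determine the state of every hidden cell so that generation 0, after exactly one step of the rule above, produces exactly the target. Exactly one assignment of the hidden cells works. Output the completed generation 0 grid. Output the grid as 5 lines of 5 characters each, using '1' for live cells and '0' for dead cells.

Hidden generation-0 cells (in order): (0,2), (1,4).
A hidden cell only influences target cells in its own 3x3 neighborhood. Try each of the 2^2 = 4 assignments, step the completed generation 0 forward once under B3/S23, and compare with the target:
  (0,2)=0 (1,4)=0 -> step gives (0,1)='1' but target has '0' -> reject
  (0,2)=0 (1,4)=1 -> step gives (0,1)='1' but target has '0' -> reject
  (0,2)=1 (1,4)=0 -> step reproduces the target at every cell -> ACCEPT
  (0,2)=1 (1,4)=1 -> step gives (0,4)='1' but target has '0' -> reject
Unique solution: (0,2)=live, (1,4)=dead.
Check: live-neighbor counts of every cell in the completed generation 0:
34422
46743
25554
24453
11342
Applying B3/S23 to generation 0 with these counts gives:
10010
00001
10000
00001
00101
which matches the target exactly.

Answer: 11110
11010
10110
00111
01001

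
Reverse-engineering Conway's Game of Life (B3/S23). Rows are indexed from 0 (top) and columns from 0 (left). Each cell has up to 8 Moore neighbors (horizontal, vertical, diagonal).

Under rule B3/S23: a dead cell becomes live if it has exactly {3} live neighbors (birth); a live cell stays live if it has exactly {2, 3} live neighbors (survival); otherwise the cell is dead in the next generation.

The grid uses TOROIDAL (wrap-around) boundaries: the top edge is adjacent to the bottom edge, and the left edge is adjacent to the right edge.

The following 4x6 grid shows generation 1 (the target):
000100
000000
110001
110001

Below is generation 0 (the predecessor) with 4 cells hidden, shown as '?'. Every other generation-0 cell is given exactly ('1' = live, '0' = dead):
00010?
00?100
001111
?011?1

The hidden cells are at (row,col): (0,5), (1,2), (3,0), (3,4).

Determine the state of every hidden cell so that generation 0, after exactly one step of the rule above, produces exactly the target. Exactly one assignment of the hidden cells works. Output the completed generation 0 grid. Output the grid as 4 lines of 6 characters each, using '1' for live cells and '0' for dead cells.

Answer: 000100
000100
001111
101101

Derivation:
Hidden generation-0 cells (in order): (0,5), (1,2), (3,0), (3,4).
A hidden cell only influences target cells in its own 3x3 neighborhood. Try each of the 2^4 = 16 assignments, step the completed generation 0 forward once under B3/S23, and compare with the target:
  (0,5)=0 (1,2)=0 (3,0)=0 (3,4)=0 -> step gives (2,0)='0' but target has '1' -> reject
  (0,5)=0 (1,2)=0 (3,0)=0 (3,4)=1 -> step gives (0,3)='0' but target has '1' -> reject
  (0,5)=0 (1,2)=0 (3,0)=1 (3,4)=0 -> step reproduces the target at every cell -> ACCEPT
  (0,5)=0 (1,2)=0 (3,0)=1 (3,4)=1 -> step gives (0,3)='0' but target has '1' -> reject
  (0,5)=0 (1,2)=1 (3,0)=0 (3,4)=0 -> step gives (0,3)='0' but target has '1' -> reject
  (0,5)=0 (1,2)=1 (3,0)=0 (3,4)=1 -> step gives (0,3)='0' but target has '1' -> reject
  (0,5)=0 (1,2)=1 (3,0)=1 (3,4)=0 -> step gives (0,1)='1' but target has '0' -> reject
  (0,5)=0 (1,2)=1 (3,0)=1 (3,4)=1 -> step gives (0,1)='1' but target has '0' -> reject
  (0,5)=1 (1,2)=0 (3,0)=0 (3,4)=0 -> step gives (1,5)='1' but target has '0' -> reject
  (0,5)=1 (1,2)=0 (3,0)=0 (3,4)=1 -> step gives (0,3)='0' but target has '1' -> reject
  (0,5)=1 (1,2)=0 (3,0)=1 (3,4)=0 -> step gives (0,0)='1' but target has '0' -> reject
  (0,5)=1 (1,2)=0 (3,0)=1 (3,4)=1 -> step gives (0,0)='1' but target has '0' -> reject
  (0,5)=1 (1,2)=1 (3,0)=0 (3,4)=0 -> step gives (0,3)='0' but target has '1' -> reject
  (0,5)=1 (1,2)=1 (3,0)=0 (3,4)=1 -> step gives (0,3)='0' but target has '1' -> reject
  (0,5)=1 (1,2)=1 (3,0)=1 (3,4)=0 -> step gives (0,0)='1' but target has '0' -> reject
  (0,5)=1 (1,2)=1 (3,0)=1 (3,4)=1 -> step gives (0,0)='1' but target has '0' -> reject
Unique solution: (0,5)=dead, (1,2)=dead, (3,0)=live, (3,4)=dead.
Check: live-neighbor counts of every cell in the completed generation 0:
224342
114452
334553
234563
Applying B3/S23 to generation 0 with these counts gives:
000100
000000
110001
110001
which matches the target exactly.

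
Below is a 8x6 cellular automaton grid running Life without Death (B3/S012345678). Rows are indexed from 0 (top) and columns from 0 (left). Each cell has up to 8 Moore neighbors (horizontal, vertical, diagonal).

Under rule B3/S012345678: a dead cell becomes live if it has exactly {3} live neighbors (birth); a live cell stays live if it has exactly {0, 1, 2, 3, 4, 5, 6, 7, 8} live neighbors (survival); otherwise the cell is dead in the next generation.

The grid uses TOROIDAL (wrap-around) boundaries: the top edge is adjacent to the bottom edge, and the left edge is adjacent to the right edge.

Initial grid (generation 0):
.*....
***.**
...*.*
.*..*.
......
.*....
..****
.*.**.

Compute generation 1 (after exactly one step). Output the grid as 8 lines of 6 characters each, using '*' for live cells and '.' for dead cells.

Simulating step by step:
Generation 0 (given above): 18 live cells
Generation 1: 26 live cells
(generation 1 grid is the final answer)

Answer: .*....
******
...*.*
.*..*.
......
.****.
******
**.***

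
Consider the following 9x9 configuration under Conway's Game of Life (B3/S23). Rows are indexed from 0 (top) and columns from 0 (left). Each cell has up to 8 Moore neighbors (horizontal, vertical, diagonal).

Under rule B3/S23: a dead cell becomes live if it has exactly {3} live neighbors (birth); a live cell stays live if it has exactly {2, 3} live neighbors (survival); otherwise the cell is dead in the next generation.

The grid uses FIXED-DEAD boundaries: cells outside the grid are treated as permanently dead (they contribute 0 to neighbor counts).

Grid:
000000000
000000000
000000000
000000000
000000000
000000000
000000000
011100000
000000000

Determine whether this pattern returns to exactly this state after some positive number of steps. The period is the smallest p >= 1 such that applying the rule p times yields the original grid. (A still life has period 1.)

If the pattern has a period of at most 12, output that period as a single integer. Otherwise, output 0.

Simulating and comparing each generation to the original:
Gen 0 (original, given above): 3 live cells
Gen 1: 3 live cells, differs from original
Gen 2: 3 live cells, MATCHES original -> period = 2

Answer: 2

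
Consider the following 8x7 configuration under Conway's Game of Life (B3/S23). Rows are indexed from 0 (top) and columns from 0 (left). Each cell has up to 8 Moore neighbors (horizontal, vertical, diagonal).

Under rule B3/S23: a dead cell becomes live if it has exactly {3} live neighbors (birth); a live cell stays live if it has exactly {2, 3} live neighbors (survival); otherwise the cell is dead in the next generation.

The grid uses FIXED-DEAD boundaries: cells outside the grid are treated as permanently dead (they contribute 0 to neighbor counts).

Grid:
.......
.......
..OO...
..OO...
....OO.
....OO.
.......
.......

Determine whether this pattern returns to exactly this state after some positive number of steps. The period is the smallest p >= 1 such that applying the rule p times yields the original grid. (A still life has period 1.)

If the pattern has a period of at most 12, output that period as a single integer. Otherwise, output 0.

Simulating and comparing each generation to the original:
Gen 0 (original, given above): 8 live cells
Gen 1: 6 live cells, differs from original
Gen 2: 8 live cells, MATCHES original -> period = 2

Answer: 2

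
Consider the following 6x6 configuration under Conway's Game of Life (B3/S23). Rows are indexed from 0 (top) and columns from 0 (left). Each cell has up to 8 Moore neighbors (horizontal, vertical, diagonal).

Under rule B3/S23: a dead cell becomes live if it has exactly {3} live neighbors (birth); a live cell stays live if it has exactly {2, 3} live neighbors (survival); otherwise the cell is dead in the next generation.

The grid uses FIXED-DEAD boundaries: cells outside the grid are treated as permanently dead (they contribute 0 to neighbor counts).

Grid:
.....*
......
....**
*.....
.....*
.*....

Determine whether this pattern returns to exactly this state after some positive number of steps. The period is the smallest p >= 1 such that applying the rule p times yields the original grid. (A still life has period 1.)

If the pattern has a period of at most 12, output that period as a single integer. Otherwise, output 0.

Simulating and comparing each generation to the original:
Gen 0 (original, given above): 6 live cells
Gen 1: 4 live cells, differs from original
Gen 2: 0 live cells, differs from original
Gen 3: 0 live cells, differs from original
Gen 4: 0 live cells, differs from original
Gen 5: 0 live cells, differs from original
Gen 6: 0 live cells, differs from original
Gen 7: 0 live cells, differs from original
Gen 8: 0 live cells, differs from original
Gen 9: 0 live cells, differs from original
Gen 10: 0 live cells, differs from original
Gen 11: 0 live cells, differs from original
Gen 12: 0 live cells, differs from original
No period found within 12 steps.

Answer: 0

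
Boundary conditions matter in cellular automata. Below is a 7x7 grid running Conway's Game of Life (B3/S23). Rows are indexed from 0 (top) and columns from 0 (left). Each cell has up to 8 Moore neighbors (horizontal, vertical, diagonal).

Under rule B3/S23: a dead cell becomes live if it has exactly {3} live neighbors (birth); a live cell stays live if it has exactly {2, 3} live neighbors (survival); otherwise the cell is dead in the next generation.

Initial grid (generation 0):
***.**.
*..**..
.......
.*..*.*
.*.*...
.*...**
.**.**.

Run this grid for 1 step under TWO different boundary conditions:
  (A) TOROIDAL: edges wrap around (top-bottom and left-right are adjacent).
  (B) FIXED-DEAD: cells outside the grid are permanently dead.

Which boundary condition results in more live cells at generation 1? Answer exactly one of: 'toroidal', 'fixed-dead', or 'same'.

Answer: fixed-dead

Derivation:
Under TOROIDAL boundary, generation 1:
*......
*.*****
*..***.
*.*....
.*..*.*
.*.*.**
.......
Population = 20

Under FIXED-DEAD boundary, generation 1:
***.**.
*.****.
...***.
..*....
**..*.*
**.*.**
.**.***
Population = 28

Comparison: toroidal=20, fixed-dead=28 -> fixed-dead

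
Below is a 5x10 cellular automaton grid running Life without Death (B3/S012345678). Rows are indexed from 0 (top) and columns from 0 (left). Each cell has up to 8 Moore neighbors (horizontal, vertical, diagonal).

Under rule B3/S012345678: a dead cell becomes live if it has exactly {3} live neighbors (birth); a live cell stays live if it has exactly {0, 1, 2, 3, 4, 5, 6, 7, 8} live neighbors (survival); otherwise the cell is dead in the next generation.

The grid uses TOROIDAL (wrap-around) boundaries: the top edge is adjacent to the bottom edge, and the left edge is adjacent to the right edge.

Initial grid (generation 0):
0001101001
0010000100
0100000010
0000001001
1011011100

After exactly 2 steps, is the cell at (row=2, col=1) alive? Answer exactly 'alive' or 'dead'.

Answer: alive

Derivation:
Simulating step by step:
Generation 0 (given above): 16 live cells
Generation 1: 28 live cells
0101101011
0011000110
0100000110
1110011011
1011011111
Generation 2: 35 live cells
0101101011
1111101110
0101000110
1111111011
1011011111

Cell (2,1) at generation 2: 1 -> alive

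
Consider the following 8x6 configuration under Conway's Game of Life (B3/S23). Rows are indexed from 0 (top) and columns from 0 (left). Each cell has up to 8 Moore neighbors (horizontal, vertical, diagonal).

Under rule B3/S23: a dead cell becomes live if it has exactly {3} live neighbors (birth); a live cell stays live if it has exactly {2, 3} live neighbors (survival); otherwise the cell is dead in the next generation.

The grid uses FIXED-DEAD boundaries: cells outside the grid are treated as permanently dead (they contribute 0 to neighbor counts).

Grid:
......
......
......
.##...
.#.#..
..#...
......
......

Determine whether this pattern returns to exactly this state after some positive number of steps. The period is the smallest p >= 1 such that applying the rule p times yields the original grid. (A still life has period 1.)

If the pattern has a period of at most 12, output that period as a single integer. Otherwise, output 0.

Answer: 1

Derivation:
Simulating and comparing each generation to the original:
Gen 0 (original, given above): 5 live cells
Gen 1: 5 live cells, MATCHES original -> period = 1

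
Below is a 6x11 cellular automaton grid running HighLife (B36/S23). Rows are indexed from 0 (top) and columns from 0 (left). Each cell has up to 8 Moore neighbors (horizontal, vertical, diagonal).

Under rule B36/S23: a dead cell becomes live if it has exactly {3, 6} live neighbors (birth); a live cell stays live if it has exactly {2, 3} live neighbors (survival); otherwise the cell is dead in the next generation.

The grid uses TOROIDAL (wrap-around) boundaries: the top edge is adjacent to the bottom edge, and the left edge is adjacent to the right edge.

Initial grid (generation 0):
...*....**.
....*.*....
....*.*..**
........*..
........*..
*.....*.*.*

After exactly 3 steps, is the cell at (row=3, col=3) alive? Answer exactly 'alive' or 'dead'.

Answer: dead

Derivation:
Simulating step by step:
Generation 0 (given above): 15 live cells
Generation 1: 16 live cells
.....*..***
...**..**.*
.......*.*.
.......**..
........*..
........*.*
Generation 2: 18 live cells
*...*.....*
....*.**.**
......*.**.
.......*.*.
........*..
.......****
Generation 3: 16 live cells
*....**..*.
*.....**...
.....**....
.......*.*.
..........*
*......**.*

Cell (3,3) at generation 3: 0 -> dead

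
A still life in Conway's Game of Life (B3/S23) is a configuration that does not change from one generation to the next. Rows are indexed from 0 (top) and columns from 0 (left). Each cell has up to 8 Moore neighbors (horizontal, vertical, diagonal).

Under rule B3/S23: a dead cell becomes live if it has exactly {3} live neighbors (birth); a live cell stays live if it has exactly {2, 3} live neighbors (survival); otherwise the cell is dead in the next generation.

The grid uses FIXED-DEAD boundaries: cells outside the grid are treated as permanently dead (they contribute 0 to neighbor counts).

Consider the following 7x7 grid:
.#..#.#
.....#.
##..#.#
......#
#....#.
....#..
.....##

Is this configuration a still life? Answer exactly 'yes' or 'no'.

Compute generation 1 and compare to generation 0 (given above):
Generation 1:
.....#.
##..#.#
......#
##....#
.....#.
....#.#
.....#.
Cell (0,1) differs: gen0=1 vs gen1=0 -> NOT a still life.

Answer: no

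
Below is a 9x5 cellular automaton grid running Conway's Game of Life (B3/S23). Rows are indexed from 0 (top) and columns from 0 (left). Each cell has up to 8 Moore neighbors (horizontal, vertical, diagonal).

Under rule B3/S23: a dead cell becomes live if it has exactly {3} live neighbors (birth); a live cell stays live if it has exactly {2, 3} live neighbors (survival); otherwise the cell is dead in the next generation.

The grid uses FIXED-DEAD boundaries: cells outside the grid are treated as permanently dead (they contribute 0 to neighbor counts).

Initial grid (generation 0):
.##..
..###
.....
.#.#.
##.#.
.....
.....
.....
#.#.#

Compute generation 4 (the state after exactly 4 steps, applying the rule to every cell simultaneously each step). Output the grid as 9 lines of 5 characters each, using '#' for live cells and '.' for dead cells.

Answer: .....
##...
#.##.
#....
.#...
.....
.....
.....
.....

Derivation:
Simulating step by step:
Generation 0 (given above): 13 live cells
Generation 1: 10 live cells
.##..
.###.
....#
##...
##...
.....
.....
.....
.....
Generation 2: 10 live cells
.#.#.
.#.#.
#..#.
##...
##...
.....
.....
.....
.....
Generation 3: 8 live cells
.....
##.##
#....
..#..
##...
.....
.....
.....
.....
Generation 4: 7 live cells
(generation 4 grid is the final answer)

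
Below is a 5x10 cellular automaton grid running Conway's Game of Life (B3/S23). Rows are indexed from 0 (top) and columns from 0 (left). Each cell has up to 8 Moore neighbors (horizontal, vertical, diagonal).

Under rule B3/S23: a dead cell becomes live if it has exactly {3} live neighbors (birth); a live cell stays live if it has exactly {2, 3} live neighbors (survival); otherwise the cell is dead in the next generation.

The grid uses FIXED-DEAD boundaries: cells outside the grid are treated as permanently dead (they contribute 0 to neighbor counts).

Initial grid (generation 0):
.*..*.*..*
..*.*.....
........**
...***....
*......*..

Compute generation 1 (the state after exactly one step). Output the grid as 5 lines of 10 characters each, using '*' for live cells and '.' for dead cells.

Simulating step by step:
Generation 0 (given above): 13 live cells
Generation 1: 10 live cells
(generation 1 grid is the final answer)

Answer: ...*.*....
...*.*..**
.....*....
....*...*.
....*.....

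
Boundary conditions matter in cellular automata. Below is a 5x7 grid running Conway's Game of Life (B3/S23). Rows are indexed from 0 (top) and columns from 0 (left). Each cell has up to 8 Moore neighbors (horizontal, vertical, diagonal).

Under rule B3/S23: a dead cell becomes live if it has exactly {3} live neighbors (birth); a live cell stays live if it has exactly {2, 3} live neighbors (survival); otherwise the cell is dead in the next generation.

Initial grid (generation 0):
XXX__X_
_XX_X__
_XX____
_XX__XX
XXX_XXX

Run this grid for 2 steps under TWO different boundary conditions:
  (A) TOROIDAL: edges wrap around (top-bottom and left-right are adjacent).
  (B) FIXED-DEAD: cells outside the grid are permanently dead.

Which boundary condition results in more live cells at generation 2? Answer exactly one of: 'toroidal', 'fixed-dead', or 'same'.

Answer: fixed-dead

Derivation:
Under TOROIDAL boundary, generation 2:
_______
_______
_______
____XX_
_______
Population = 2

Under FIXED-DEAD boundary, generation 2:
_______
_X_____
_____X_
_X__X_X
___XX__
Population = 7

Comparison: toroidal=2, fixed-dead=7 -> fixed-dead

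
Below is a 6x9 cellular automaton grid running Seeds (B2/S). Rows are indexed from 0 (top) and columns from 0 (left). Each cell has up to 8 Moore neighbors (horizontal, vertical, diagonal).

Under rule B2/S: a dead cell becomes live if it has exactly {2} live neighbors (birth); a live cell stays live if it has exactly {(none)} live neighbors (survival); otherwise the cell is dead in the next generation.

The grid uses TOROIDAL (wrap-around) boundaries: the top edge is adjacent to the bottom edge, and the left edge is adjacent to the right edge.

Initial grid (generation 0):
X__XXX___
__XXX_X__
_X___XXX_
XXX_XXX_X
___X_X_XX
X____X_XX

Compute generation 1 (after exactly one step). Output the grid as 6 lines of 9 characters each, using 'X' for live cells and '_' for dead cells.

Answer: _________
X_______X
_________
_________
_________
_XX______

Derivation:
Simulating step by step:
Generation 0 (given above): 27 live cells
Generation 1: 4 live cells
(generation 1 grid is the final answer)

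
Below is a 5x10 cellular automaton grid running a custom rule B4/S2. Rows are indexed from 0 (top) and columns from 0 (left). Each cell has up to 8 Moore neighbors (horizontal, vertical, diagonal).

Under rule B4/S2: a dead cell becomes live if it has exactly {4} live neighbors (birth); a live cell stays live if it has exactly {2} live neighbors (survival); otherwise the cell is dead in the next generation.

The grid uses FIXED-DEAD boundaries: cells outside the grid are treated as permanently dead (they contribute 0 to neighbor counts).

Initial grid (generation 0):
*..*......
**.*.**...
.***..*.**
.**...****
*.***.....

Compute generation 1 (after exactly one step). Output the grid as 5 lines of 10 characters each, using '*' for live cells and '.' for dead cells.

Simulating step by step:
Generation 0 (given above): 23 live cells
Generation 1: 8 live cells
(generation 1 grid is the final answer)

Answer: *.........
....***...
*....*....
......*...
.*........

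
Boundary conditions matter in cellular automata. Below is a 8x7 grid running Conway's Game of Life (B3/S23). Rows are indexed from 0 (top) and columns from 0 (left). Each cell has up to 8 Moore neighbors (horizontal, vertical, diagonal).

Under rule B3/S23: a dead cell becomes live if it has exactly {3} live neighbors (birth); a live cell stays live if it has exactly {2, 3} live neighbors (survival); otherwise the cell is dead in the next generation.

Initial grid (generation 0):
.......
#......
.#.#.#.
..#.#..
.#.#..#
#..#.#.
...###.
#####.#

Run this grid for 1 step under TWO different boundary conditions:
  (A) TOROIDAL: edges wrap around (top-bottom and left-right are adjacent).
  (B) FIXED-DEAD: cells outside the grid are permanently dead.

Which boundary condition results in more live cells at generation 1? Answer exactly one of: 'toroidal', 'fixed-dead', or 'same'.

Answer: toroidal

Derivation:
Under TOROIDAL boundary, generation 1:
..##..#
.......
.####..
##..##.
##.#.##
#..#.#.
.......
###...#
Population = 23

Under FIXED-DEAD boundary, generation 1:
.......
.......
.####..
.#..##.
.#.#.#.
...#.##
#.....#
.##....
Population = 17

Comparison: toroidal=23, fixed-dead=17 -> toroidal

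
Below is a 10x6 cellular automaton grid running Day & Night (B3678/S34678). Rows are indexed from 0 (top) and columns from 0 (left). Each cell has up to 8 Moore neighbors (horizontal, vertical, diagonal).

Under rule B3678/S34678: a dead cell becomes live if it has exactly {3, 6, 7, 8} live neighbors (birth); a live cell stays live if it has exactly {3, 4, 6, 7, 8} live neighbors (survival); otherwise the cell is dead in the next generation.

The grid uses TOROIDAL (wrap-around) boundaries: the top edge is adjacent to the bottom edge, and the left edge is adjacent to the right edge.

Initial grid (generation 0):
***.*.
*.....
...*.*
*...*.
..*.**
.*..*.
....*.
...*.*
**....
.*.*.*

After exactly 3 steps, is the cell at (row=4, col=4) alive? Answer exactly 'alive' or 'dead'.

Answer: alive

Derivation:
Simulating step by step:
Generation 0 (given above): 22 live cells
Generation 1: 27 live cells
****..
*.***.
*...**
....*.
**..**
....*.
...***
*...*.
*....*
*...**
Generation 2: 31 live cells
*.*..*
***.**
.*..*.
.*.***
...***
.....*
...***
*..***
**...*
..***.
Generation 3: 32 live cells
****..
..*.*.
**...*
...***
..****
*...**
...**.
.*****
**..*.
..***.

Cell (4,4) at generation 3: 1 -> alive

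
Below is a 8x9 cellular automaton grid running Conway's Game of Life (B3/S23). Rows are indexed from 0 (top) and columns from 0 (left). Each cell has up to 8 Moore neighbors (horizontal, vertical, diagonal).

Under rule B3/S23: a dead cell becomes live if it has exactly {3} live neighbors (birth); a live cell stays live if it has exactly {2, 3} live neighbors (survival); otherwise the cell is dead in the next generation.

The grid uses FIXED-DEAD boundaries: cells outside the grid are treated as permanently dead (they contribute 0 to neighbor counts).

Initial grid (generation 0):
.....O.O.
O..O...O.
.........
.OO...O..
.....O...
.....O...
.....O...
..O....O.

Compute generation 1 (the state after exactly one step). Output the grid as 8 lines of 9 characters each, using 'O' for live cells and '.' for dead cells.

Answer: ......O..
......O..
.OO......
.........
.....OO..
....OOO..
......O..
.........

Derivation:
Simulating step by step:
Generation 0 (given above): 13 live cells
Generation 1: 10 live cells
(generation 1 grid is the final answer)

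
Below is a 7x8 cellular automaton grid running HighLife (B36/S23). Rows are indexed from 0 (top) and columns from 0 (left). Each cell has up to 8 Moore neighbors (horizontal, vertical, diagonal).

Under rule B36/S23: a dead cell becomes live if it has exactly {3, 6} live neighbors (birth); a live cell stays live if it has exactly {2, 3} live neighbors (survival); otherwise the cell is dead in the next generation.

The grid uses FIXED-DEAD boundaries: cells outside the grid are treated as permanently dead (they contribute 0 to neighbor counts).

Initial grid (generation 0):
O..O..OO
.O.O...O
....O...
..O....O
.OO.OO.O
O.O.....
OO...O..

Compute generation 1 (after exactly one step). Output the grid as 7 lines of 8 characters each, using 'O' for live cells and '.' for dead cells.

Simulating step by step:
Generation 0 (given above): 20 live cells
Generation 1: 26 live cells
(generation 1 grid is the final answer)

Answer: ..O...OO
..OOO.OO
..OO....
.OO.OOO.
..O...O.
OOOOOOO.
OO......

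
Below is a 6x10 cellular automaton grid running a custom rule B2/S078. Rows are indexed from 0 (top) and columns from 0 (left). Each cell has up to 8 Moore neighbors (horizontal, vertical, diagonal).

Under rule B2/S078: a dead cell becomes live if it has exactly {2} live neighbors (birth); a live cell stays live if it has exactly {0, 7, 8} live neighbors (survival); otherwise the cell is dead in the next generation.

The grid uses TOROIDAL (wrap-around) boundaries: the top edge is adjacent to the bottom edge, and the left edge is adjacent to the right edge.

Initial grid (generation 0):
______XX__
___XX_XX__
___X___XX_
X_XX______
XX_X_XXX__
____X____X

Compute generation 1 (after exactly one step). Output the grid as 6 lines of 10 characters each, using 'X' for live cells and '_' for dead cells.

Simulating step by step:
Generation 0 (given above): 20 live cells
Generation 1: 9 live cells
(generation 1 grid is the final answer)

Answer: __________
__X_______
_X___X___X
_____X____
________X_
_XXX______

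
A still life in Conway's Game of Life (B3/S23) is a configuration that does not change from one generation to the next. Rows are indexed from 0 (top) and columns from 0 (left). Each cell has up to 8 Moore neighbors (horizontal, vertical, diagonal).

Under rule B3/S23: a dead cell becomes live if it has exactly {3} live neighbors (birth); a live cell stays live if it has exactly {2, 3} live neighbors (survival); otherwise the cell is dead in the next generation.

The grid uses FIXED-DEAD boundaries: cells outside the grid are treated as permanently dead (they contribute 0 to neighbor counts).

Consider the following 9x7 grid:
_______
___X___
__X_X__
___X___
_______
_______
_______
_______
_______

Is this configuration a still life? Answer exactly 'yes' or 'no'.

Answer: yes

Derivation:
Compute generation 1 and compare to generation 0 (given above):
Generation 1:
_______
___X___
__X_X__
___X___
_______
_______
_______
_______
_______
The grids are IDENTICAL -> still life.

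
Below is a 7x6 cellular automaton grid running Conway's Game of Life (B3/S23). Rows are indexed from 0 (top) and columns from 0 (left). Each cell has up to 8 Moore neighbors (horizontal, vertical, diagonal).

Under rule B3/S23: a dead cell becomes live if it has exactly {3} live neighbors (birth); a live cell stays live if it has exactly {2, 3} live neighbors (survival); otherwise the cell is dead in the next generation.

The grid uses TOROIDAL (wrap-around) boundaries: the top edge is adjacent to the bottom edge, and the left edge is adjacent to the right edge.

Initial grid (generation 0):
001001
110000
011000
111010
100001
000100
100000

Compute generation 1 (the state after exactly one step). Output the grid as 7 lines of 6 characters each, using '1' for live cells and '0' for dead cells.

Simulating step by step:
Generation 0 (given above): 14 live cells
Generation 1: 13 live cells
(generation 1 grid is the final answer)

Answer: 000001
100000
000101
001100
101111
100001
000000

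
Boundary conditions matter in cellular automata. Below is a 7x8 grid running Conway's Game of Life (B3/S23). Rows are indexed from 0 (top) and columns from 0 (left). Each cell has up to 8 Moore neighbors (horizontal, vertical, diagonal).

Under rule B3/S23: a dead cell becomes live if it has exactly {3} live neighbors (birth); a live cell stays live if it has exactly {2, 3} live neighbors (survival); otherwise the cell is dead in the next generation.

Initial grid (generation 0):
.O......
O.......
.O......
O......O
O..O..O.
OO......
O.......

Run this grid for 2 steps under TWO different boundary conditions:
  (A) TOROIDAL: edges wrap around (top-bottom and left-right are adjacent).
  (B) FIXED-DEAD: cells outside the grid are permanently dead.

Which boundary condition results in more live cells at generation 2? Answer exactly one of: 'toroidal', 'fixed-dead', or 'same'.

Answer: toroidal

Derivation:
Under TOROIDAL boundary, generation 2:
.......O
..O....O
..O....O
.O.....O
.......O
OO......
.......O
Population = 11

Under FIXED-DEAD boundary, generation 2:
........
OO......
..O.....
........
........
........
OO......
Population = 5

Comparison: toroidal=11, fixed-dead=5 -> toroidal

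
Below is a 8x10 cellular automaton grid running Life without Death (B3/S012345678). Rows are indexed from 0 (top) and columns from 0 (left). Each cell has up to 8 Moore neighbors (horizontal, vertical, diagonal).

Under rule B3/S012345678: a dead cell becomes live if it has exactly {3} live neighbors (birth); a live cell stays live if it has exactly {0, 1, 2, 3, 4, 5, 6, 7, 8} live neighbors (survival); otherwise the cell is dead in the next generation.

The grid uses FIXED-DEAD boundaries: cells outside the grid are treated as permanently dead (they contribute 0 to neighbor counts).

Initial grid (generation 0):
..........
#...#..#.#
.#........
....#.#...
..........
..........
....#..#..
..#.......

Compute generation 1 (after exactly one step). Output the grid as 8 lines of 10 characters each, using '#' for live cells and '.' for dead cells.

Simulating step by step:
Generation 0 (given above): 10 live cells
Generation 1: 11 live cells
(generation 1 grid is the final answer)

Answer: ..........
#...#..#.#
.#...#....
....#.#...
..........
..........
....#..#..
..#.......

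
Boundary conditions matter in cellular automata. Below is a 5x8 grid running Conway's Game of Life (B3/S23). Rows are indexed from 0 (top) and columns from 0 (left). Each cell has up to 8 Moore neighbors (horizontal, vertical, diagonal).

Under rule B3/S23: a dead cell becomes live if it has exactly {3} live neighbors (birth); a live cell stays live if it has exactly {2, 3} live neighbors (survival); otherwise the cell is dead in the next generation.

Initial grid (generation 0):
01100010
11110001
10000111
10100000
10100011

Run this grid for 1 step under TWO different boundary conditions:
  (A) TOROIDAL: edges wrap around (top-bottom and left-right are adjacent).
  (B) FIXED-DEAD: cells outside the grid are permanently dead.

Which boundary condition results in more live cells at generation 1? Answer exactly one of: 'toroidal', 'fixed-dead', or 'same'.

Answer: fixed-dead

Derivation:
Under TOROIDAL boundary, generation 1:
00000010
00010100
00010010
00000100
10110010
Population = 10

Under FIXED-DEAD boundary, generation 1:
10010000
10010101
10010011
10000100
00000000
Population = 12

Comparison: toroidal=10, fixed-dead=12 -> fixed-dead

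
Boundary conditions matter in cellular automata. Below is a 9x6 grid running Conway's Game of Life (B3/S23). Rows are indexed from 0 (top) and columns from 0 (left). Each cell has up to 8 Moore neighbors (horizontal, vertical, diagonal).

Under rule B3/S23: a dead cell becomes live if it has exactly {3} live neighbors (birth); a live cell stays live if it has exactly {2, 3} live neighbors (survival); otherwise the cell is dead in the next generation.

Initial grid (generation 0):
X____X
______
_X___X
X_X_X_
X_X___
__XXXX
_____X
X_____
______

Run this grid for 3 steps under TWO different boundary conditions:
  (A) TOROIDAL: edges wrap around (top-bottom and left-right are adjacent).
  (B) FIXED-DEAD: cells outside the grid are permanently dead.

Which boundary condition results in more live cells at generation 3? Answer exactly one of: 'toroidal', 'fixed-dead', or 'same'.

Under TOROIDAL boundary, generation 3:
X____X
_X____
XXX_XX
_XXXX_
______
______
______
______
_____X
Population = 13

Under FIXED-DEAD boundary, generation 3:
______
______
_XXX__
_XXX__
__X_X_
_____X
____X_
______
______
Population = 10

Comparison: toroidal=13, fixed-dead=10 -> toroidal

Answer: toroidal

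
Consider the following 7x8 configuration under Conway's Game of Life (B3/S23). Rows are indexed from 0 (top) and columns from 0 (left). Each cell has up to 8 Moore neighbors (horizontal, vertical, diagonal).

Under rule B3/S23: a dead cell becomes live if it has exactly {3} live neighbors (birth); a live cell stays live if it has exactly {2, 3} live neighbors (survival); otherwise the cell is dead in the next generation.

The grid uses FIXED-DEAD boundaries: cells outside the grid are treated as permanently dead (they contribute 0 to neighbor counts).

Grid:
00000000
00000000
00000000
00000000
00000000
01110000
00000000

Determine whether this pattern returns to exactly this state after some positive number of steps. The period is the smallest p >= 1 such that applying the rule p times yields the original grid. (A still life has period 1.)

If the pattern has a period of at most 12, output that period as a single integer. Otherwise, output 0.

Simulating and comparing each generation to the original:
Gen 0 (original, given above): 3 live cells
Gen 1: 3 live cells, differs from original
Gen 2: 3 live cells, MATCHES original -> period = 2

Answer: 2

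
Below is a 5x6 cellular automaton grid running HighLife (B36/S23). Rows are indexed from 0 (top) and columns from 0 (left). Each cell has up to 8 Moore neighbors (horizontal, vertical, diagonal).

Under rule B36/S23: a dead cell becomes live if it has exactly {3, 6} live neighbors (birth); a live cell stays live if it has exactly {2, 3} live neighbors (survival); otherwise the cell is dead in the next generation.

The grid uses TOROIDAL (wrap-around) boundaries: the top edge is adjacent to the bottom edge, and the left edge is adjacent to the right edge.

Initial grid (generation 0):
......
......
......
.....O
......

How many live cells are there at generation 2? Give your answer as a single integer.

Simulating step by step:
Generation 0 (given above): 1 live cells
Generation 1: 0 live cells
......
......
......
......
......
Generation 2: 0 live cells
......
......
......
......
......
Population at generation 2: 0

Answer: 0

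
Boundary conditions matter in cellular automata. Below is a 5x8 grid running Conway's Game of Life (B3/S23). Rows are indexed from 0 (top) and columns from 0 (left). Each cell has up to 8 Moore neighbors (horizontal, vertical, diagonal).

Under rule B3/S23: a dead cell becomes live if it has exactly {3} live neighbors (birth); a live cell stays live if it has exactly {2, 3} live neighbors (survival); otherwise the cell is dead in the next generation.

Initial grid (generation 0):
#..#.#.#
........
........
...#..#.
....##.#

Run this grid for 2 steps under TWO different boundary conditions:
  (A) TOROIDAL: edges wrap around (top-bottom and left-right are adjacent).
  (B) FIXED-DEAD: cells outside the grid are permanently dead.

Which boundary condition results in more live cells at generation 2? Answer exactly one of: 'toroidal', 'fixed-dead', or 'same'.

Under TOROIDAL boundary, generation 2:
#...#..#
........
.....#..
....####
#.......
Population = 9

Under FIXED-DEAD boundary, generation 2:
........
........
.....#..
....#.#.
....#.#.
Population = 5

Comparison: toroidal=9, fixed-dead=5 -> toroidal

Answer: toroidal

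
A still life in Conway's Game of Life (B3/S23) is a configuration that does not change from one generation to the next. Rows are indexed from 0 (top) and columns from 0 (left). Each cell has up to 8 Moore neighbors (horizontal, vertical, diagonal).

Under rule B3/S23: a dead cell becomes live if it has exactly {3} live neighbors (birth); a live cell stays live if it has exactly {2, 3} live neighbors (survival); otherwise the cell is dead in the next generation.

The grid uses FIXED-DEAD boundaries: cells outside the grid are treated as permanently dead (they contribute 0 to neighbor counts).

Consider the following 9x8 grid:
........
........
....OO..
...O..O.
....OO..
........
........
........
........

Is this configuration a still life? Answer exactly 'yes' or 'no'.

Answer: yes

Derivation:
Compute generation 1 and compare to generation 0 (given above):
Generation 1:
........
........
....OO..
...O..O.
....OO..
........
........
........
........
The grids are IDENTICAL -> still life.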